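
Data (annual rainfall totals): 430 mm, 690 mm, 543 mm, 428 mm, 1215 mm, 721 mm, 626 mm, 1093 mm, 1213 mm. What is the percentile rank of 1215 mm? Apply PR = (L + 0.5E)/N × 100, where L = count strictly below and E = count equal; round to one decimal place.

94.4

N = 9.
Strictly below 1215: 8. Equal to 1215: 1.
PR = (8 + 0.5·1)/9 × 100 = 94.4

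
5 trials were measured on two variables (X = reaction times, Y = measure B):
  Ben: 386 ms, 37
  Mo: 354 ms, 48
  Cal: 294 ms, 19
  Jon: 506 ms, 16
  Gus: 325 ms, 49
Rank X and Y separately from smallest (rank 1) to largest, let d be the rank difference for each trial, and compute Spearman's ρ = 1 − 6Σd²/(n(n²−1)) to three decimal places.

-0.400

Ranks of variable 1: 4, 3, 1, 5, 2
Ranks of variable 2: 3, 4, 2, 1, 5
d = r₁ − r₂: 1, -1, -1, 4, -3
d²: 1, 1, 1, 16, 9; Σd² = 28
ρ = 1 − 6·28/(5·24) = 1 − 168/120 = -0.400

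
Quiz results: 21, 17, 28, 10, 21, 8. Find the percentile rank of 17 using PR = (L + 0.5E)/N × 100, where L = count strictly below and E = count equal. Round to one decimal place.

N = 6.
Strictly below 17: 2. Equal to 17: 1.
PR = (2 + 0.5·1)/6 × 100 = 41.7

41.7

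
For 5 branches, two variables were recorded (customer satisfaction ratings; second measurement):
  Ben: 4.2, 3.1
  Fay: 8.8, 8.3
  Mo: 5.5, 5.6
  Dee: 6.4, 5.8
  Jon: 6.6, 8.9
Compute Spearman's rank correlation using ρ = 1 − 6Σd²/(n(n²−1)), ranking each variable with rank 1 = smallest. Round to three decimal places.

0.900

Ranks of variable 1: 1, 5, 2, 3, 4
Ranks of variable 2: 1, 4, 2, 3, 5
d = r₁ − r₂: 0, 1, 0, 0, -1
d²: 0, 1, 0, 0, 1; Σd² = 2
ρ = 1 − 6·2/(5·24) = 1 − 12/120 = 0.900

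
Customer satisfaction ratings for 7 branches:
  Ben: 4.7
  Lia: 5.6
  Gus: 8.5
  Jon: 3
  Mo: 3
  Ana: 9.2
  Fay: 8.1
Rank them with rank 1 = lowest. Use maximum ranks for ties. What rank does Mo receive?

Sorted (ascending): 3, 3, 4.7, 5.6, 8.1, 8.5, 9.2
The 2 values of 3 occupy positions 1–2 → each gets rank 2.
Mo has value 3 → rank 2.

2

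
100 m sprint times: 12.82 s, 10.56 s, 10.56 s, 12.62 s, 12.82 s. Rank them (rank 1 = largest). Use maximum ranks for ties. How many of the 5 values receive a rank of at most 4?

Sorted (descending): 12.82, 12.82, 12.62, 10.56, 10.56
The 2 values of 12.82 occupy positions 1–2 → each gets rank 2.
The 2 values of 10.56 occupy positions 4–5 → each gets rank 5.
Ranks ≤ 4: {2, 2, 3} → 3 values.

3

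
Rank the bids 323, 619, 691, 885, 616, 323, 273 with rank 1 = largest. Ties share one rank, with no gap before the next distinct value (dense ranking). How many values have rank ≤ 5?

Sorted (descending): 885, 691, 619, 616, 323, 323, 273
The 2 values of 323 share dense rank 5.
Remaining distinct values take the next consecutive integers.
Ranks ≤ 5: {1, 2, 3, 4, 5, 5} → 6 values.

6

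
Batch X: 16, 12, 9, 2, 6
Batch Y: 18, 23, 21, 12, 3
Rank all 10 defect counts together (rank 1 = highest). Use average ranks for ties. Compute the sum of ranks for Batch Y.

Sorted (descending): 23, 21, 18, 16, 12, 12, 9, 6, 3, 2
The 2 values of 12 occupy positions 5–6 → average rank (5+6)/2 = 5.5.
Batch Y values → pooled ranks: 18→3, 23→1, 21→2, 12→5.5, 3→9
Rank sum = 3 + 1 + 2 + 5.5 + 9 = 20.5

20.5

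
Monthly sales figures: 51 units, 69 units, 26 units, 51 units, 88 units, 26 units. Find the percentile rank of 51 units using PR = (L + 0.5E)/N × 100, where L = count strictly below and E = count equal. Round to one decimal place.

50.0

N = 6.
Strictly below 51: 2. Equal to 51: 2.
PR = (2 + 0.5·2)/6 × 100 = 50.0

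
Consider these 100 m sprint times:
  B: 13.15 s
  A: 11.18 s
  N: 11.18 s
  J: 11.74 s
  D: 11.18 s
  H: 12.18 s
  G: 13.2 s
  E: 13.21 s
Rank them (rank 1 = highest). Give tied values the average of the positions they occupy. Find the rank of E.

Sorted (descending): 13.21, 13.2, 13.15, 12.18, 11.74, 11.18, 11.18, 11.18
The 3 values of 11.18 occupy positions 6–8 → average rank 7.
E has value 13.21 s → rank 1.

1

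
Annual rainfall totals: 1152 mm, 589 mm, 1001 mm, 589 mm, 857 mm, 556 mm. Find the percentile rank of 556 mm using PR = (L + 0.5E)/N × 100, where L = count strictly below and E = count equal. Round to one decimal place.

8.3

N = 6.
Strictly below 556: 0. Equal to 556: 1.
PR = (0 + 0.5·1)/6 × 100 = 8.3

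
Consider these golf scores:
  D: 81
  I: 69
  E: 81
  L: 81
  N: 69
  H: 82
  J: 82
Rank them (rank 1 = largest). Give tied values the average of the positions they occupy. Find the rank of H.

Sorted (descending): 82, 82, 81, 81, 81, 69, 69
The 2 values of 82 occupy positions 1–2 → average rank (1+2)/2 = 1.5.
The 3 values of 81 occupy positions 3–5 → average rank 4.
The 2 values of 69 occupy positions 6–7 → average rank (6+7)/2 = 6.5.
H has value 82 → rank 1.5.

1.5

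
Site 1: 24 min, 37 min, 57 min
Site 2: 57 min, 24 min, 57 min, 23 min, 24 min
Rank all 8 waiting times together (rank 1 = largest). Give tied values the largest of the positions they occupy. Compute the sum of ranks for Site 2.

28

Sorted (descending): 57, 57, 57, 37, 24, 24, 24, 23
The 3 values of 57 occupy positions 1–3 → each gets rank 3.
The 3 values of 24 occupy positions 5–7 → each gets rank 7.
Site 2 values → pooled ranks: 57→3, 24→7, 57→3, 23→8, 24→7
Rank sum = 3 + 7 + 3 + 8 + 7 = 28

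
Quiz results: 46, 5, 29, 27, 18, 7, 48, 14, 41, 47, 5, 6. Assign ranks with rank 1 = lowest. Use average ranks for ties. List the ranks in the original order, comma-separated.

10, 1.5, 8, 7, 6, 4, 12, 5, 9, 11, 1.5, 3

Sorted (ascending): 5, 5, 6, 7, 14, 18, 27, 29, 41, 46, 47, 48
The 2 values of 5 occupy positions 1–2 → average rank (1+2)/2 = 1.5.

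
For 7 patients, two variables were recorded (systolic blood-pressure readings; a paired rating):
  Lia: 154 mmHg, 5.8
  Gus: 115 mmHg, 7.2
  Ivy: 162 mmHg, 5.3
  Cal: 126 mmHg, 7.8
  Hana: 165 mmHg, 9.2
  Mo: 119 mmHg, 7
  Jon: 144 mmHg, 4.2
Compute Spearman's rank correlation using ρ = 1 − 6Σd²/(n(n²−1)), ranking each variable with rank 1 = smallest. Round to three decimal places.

-0.036

Ranks of variable 1: 5, 1, 6, 3, 7, 2, 4
Ranks of variable 2: 3, 5, 2, 6, 7, 4, 1
d = r₁ − r₂: 2, -4, 4, -3, 0, -2, 3
d²: 4, 16, 16, 9, 0, 4, 9; Σd² = 58
ρ = 1 − 6·58/(7·48) = 1 − 348/336 = -0.036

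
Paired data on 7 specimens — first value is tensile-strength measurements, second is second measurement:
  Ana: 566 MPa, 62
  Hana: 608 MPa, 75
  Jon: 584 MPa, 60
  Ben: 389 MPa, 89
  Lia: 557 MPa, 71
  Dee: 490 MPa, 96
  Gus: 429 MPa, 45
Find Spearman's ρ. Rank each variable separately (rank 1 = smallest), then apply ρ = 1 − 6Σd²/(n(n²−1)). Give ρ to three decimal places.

-0.179

Ranks of variable 1: 5, 7, 6, 1, 4, 3, 2
Ranks of variable 2: 3, 5, 2, 6, 4, 7, 1
d = r₁ − r₂: 2, 2, 4, -5, 0, -4, 1
d²: 4, 4, 16, 25, 0, 16, 1; Σd² = 66
ρ = 1 − 6·66/(7·48) = 1 − 396/336 = -0.179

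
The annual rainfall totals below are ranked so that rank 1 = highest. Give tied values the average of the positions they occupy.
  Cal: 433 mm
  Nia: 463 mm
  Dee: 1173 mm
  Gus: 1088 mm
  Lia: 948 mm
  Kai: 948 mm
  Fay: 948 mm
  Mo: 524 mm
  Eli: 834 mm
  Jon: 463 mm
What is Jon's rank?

8.5

Sorted (descending): 1173, 1088, 948, 948, 948, 834, 524, 463, 463, 433
The 3 values of 948 occupy positions 3–5 → average rank 4.
The 2 values of 463 occupy positions 8–9 → average rank (8+9)/2 = 8.5.
Jon has value 463 mm → rank 8.5.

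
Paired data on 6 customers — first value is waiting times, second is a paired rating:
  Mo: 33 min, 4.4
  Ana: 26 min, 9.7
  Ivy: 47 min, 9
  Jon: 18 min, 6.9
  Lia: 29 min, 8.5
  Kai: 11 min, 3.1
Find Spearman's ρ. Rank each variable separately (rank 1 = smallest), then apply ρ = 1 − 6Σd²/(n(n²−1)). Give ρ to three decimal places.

0.429

Ranks of variable 1: 5, 3, 6, 2, 4, 1
Ranks of variable 2: 2, 6, 5, 3, 4, 1
d = r₁ − r₂: 3, -3, 1, -1, 0, 0
d²: 9, 9, 1, 1, 0, 0; Σd² = 20
ρ = 1 − 6·20/(6·35) = 1 − 120/210 = 0.429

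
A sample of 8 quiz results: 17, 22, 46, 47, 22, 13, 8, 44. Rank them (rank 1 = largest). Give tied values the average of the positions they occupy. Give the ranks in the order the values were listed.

6, 4.5, 2, 1, 4.5, 7, 8, 3

Sorted (descending): 47, 46, 44, 22, 22, 17, 13, 8
The 2 values of 22 occupy positions 4–5 → average rank (4+5)/2 = 4.5.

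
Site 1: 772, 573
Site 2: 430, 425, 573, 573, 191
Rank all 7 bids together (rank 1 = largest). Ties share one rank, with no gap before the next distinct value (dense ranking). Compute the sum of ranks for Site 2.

Sorted (descending): 772, 573, 573, 573, 430, 425, 191
The 3 values of 573 share dense rank 2.
Remaining distinct values take the next consecutive integers.
Site 2 values → pooled ranks: 430→3, 425→4, 573→2, 573→2, 191→5
Rank sum = 3 + 4 + 2 + 2 + 5 = 16

16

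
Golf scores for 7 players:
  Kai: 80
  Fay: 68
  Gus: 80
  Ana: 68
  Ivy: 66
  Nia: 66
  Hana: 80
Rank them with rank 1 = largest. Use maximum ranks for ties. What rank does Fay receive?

Sorted (descending): 80, 80, 80, 68, 68, 66, 66
The 3 values of 80 occupy positions 1–3 → each gets rank 3.
The 2 values of 68 occupy positions 4–5 → each gets rank 5.
The 2 values of 66 occupy positions 6–7 → each gets rank 7.
Fay has value 68 → rank 5.

5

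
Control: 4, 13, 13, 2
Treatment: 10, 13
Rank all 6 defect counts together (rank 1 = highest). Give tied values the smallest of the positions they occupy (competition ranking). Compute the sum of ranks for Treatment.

Sorted (descending): 13, 13, 13, 10, 4, 2
The 3 values of 13 occupy positions 1–3 → each gets rank 1.
Treatment values → pooled ranks: 10→4, 13→1
Rank sum = 4 + 1 = 5

5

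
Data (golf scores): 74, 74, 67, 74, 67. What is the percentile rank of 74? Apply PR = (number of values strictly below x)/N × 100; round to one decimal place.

40.0

N = 5.
Strictly below 74: 2. Equal to 74: 3.
PR = 2/5 × 100 = 40.0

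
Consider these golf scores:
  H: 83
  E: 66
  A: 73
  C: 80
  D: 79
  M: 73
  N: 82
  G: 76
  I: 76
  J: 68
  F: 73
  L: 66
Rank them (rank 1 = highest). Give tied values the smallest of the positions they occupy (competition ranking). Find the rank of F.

7

Sorted (descending): 83, 82, 80, 79, 76, 76, 73, 73, 73, 68, 66, 66
The 2 values of 76 occupy positions 5–6 → each gets rank 5.
The 3 values of 73 occupy positions 7–9 → each gets rank 7.
The 2 values of 66 occupy positions 11–12 → each gets rank 11.
F has value 73 → rank 7.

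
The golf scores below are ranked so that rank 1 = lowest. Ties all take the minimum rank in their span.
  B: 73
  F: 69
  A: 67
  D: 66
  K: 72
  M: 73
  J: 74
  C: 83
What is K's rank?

Sorted (ascending): 66, 67, 69, 72, 73, 73, 74, 83
The 2 values of 73 occupy positions 5–6 → each gets rank 5.
K has value 72 → rank 4.

4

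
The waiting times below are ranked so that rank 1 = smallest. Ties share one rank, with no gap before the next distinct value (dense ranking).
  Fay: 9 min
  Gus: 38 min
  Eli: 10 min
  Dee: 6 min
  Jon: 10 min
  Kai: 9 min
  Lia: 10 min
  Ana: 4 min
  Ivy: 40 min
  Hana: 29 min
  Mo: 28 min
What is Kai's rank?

Sorted (ascending): 4, 6, 9, 9, 10, 10, 10, 28, 29, 38, 40
The 2 values of 9 share dense rank 3.
The 3 values of 10 share dense rank 4.
Remaining distinct values take the next consecutive integers.
Kai has value 9 min → rank 3.

3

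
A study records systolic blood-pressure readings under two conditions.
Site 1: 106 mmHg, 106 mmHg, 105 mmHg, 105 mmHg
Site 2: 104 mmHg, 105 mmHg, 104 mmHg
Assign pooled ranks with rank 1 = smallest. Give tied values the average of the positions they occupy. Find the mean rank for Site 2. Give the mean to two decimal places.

Sorted (ascending): 104, 104, 105, 105, 105, 106, 106
The 2 values of 104 occupy positions 1–2 → average rank (1+2)/2 = 1.5.
The 3 values of 105 occupy positions 3–5 → average rank 4.
The 2 values of 106 occupy positions 6–7 → average rank (6+7)/2 = 6.5.
Site 2 values → pooled ranks: 104→1.5, 105→4, 104→1.5
Mean rank = (1.5 + 4 + 1.5) / 3 = 2.33

2.33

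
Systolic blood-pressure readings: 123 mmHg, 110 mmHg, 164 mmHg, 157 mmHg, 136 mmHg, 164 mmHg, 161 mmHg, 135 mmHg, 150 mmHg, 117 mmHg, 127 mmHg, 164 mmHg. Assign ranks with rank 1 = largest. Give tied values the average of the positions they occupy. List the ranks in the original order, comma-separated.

Sorted (descending): 164, 164, 164, 161, 157, 150, 136, 135, 127, 123, 117, 110
The 3 values of 164 occupy positions 1–3 → average rank 2.

10, 12, 2, 5, 7, 2, 4, 8, 6, 11, 9, 2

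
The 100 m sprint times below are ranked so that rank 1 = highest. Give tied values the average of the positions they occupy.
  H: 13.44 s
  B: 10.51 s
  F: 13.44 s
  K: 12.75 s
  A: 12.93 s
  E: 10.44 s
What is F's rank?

Sorted (descending): 13.44, 13.44, 12.93, 12.75, 10.51, 10.44
The 2 values of 13.44 occupy positions 1–2 → average rank (1+2)/2 = 1.5.
F has value 13.44 s → rank 1.5.

1.5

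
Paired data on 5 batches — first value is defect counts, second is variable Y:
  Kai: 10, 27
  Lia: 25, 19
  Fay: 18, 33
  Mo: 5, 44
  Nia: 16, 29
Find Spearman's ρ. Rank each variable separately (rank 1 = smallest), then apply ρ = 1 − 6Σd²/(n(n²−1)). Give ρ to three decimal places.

-0.600

Ranks of variable 1: 2, 5, 4, 1, 3
Ranks of variable 2: 2, 1, 4, 5, 3
d = r₁ − r₂: 0, 4, 0, -4, 0
d²: 0, 16, 0, 16, 0; Σd² = 32
ρ = 1 − 6·32/(5·24) = 1 − 192/120 = -0.600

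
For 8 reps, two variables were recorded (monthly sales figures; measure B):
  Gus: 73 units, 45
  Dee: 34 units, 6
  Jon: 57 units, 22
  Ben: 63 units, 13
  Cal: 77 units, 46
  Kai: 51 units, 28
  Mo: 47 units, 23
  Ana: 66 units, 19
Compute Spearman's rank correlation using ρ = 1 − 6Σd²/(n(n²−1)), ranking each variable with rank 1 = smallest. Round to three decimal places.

0.571

Ranks of variable 1: 7, 1, 4, 5, 8, 3, 2, 6
Ranks of variable 2: 7, 1, 4, 2, 8, 6, 5, 3
d = r₁ − r₂: 0, 0, 0, 3, 0, -3, -3, 3
d²: 0, 0, 0, 9, 0, 9, 9, 9; Σd² = 36
ρ = 1 − 6·36/(8·63) = 1 − 216/504 = 0.571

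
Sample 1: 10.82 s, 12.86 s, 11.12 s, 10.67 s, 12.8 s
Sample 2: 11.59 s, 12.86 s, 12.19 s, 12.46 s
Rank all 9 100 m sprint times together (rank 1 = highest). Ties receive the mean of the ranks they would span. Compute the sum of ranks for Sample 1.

Sorted (descending): 12.86, 12.86, 12.8, 12.46, 12.19, 11.59, 11.12, 10.82, 10.67
The 2 values of 12.86 occupy positions 1–2 → average rank (1+2)/2 = 1.5.
Sample 1 values → pooled ranks: 10.82→8, 12.86→1.5, 11.12→7, 10.67→9, 12.8→3
Rank sum = 8 + 1.5 + 7 + 9 + 3 = 28.5

28.5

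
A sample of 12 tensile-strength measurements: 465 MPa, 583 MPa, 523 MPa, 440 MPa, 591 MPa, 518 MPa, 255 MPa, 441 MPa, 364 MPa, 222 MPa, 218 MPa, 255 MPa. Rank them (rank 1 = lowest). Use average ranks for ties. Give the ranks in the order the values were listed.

Sorted (ascending): 218, 222, 255, 255, 364, 440, 441, 465, 518, 523, 583, 591
The 2 values of 255 occupy positions 3–4 → average rank (3+4)/2 = 3.5.

8, 11, 10, 6, 12, 9, 3.5, 7, 5, 2, 1, 3.5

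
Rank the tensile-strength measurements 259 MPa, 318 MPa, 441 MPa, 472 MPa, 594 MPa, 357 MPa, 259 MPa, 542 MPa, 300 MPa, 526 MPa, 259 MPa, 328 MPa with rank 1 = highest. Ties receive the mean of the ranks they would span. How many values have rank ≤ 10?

Sorted (descending): 594, 542, 526, 472, 441, 357, 328, 318, 300, 259, 259, 259
The 3 values of 259 occupy positions 10–12 → average rank 11.
Ranks ≤ 10: {1, 2, 3, 4, 5, 6, 7, 8, 9} → 9 values.

9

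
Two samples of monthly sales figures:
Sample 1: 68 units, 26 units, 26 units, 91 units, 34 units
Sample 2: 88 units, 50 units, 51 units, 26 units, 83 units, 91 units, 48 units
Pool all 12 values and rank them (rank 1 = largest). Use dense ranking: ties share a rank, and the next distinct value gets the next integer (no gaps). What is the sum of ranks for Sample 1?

Sorted (descending): 91, 91, 88, 83, 68, 51, 50, 48, 34, 26, 26, 26
The 2 values of 91 share dense rank 1.
The 3 values of 26 share dense rank 9.
Remaining distinct values take the next consecutive integers.
Sample 1 values → pooled ranks: 68→4, 26→9, 26→9, 91→1, 34→8
Rank sum = 4 + 9 + 9 + 1 + 8 = 31

31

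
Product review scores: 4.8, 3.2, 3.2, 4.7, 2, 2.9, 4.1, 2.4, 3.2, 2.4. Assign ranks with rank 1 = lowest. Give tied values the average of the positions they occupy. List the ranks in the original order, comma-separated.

10, 6, 6, 9, 1, 4, 8, 2.5, 6, 2.5

Sorted (ascending): 2, 2.4, 2.4, 2.9, 3.2, 3.2, 3.2, 4.1, 4.7, 4.8
The 2 values of 2.4 occupy positions 2–3 → average rank (2+3)/2 = 2.5.
The 3 values of 3.2 occupy positions 5–7 → average rank 6.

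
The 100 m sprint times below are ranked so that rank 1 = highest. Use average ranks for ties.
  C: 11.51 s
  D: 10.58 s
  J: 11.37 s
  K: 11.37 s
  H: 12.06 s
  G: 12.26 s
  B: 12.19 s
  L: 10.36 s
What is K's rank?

5.5

Sorted (descending): 12.26, 12.19, 12.06, 11.51, 11.37, 11.37, 10.58, 10.36
The 2 values of 11.37 occupy positions 5–6 → average rank (5+6)/2 = 5.5.
K has value 11.37 s → rank 5.5.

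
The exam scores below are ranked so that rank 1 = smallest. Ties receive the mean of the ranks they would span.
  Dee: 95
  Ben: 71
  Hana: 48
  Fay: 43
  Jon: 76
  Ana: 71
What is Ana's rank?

Sorted (ascending): 43, 48, 71, 71, 76, 95
The 2 values of 71 occupy positions 3–4 → average rank (3+4)/2 = 3.5.
Ana has value 71 → rank 3.5.

3.5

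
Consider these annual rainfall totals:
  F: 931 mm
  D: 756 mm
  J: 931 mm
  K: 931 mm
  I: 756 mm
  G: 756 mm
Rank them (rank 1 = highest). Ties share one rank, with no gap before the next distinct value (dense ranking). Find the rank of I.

2

Sorted (descending): 931, 931, 931, 756, 756, 756
The 3 values of 931 share dense rank 1.
The 3 values of 756 share dense rank 2.
I has value 756 mm → rank 2.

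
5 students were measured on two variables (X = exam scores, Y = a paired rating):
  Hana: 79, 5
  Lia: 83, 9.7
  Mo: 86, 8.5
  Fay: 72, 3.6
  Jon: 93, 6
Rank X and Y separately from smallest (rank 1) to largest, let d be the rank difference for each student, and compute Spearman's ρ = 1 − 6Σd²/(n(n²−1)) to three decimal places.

0.600

Ranks of variable 1: 2, 3, 4, 1, 5
Ranks of variable 2: 2, 5, 4, 1, 3
d = r₁ − r₂: 0, -2, 0, 0, 2
d²: 0, 4, 0, 0, 4; Σd² = 8
ρ = 1 − 6·8/(5·24) = 1 − 48/120 = 0.600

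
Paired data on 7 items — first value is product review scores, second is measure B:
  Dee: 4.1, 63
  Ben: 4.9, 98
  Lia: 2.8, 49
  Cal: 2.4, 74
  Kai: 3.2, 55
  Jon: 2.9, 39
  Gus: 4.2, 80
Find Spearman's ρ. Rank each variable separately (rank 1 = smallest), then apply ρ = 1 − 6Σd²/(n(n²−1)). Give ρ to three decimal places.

Ranks of variable 1: 5, 7, 2, 1, 4, 3, 6
Ranks of variable 2: 4, 7, 2, 5, 3, 1, 6
d = r₁ − r₂: 1, 0, 0, -4, 1, 2, 0
d²: 1, 0, 0, 16, 1, 4, 0; Σd² = 22
ρ = 1 − 6·22/(7·48) = 1 − 132/336 = 0.607

0.607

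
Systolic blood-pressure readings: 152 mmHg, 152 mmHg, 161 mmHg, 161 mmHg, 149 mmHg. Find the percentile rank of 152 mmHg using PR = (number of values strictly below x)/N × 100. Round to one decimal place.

N = 5.
Strictly below 152: 1. Equal to 152: 2.
PR = 1/5 × 100 = 20.0

20.0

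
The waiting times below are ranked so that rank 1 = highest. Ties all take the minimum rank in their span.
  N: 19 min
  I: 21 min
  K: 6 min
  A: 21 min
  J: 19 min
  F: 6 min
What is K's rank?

5

Sorted (descending): 21, 21, 19, 19, 6, 6
The 2 values of 21 occupy positions 1–2 → each gets rank 1.
The 2 values of 19 occupy positions 3–4 → each gets rank 3.
The 2 values of 6 occupy positions 5–6 → each gets rank 5.
K has value 6 min → rank 5.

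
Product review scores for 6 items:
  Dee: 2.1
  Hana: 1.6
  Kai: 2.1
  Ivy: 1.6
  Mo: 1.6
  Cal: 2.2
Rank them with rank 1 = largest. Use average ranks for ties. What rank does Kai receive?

Sorted (descending): 2.2, 2.1, 2.1, 1.6, 1.6, 1.6
The 2 values of 2.1 occupy positions 2–3 → average rank (2+3)/2 = 2.5.
The 3 values of 1.6 occupy positions 4–6 → average rank 5.
Kai has value 2.1 → rank 2.5.

2.5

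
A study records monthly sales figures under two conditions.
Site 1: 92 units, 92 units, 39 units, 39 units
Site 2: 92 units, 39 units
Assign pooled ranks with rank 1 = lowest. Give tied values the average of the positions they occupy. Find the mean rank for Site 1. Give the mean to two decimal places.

3.50

Sorted (ascending): 39, 39, 39, 92, 92, 92
The 3 values of 39 occupy positions 1–3 → average rank 2.
The 3 values of 92 occupy positions 4–6 → average rank 5.
Site 1 values → pooled ranks: 92→5, 92→5, 39→2, 39→2
Mean rank = (5 + 5 + 2 + 2) / 4 = 3.50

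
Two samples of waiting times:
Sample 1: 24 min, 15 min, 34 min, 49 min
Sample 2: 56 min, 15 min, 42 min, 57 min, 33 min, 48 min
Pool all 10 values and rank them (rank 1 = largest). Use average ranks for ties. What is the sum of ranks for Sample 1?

Sorted (descending): 57, 56, 49, 48, 42, 34, 33, 24, 15, 15
The 2 values of 15 occupy positions 9–10 → average rank (9+10)/2 = 9.5.
Sample 1 values → pooled ranks: 24→8, 15→9.5, 34→6, 49→3
Rank sum = 8 + 9.5 + 6 + 3 = 26.5

26.5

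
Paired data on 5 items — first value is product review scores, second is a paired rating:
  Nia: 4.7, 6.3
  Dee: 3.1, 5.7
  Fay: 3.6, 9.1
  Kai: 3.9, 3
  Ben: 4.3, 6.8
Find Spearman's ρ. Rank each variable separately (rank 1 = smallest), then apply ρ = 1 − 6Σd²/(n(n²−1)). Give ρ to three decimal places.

Ranks of variable 1: 5, 1, 2, 3, 4
Ranks of variable 2: 3, 2, 5, 1, 4
d = r₁ − r₂: 2, -1, -3, 2, 0
d²: 4, 1, 9, 4, 0; Σd² = 18
ρ = 1 − 6·18/(5·24) = 1 − 108/120 = 0.100

0.100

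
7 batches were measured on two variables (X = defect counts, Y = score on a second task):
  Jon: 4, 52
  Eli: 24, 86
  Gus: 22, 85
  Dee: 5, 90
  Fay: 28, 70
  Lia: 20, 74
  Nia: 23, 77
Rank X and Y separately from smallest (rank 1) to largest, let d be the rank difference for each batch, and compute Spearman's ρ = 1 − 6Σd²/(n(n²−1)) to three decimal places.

0.071

Ranks of variable 1: 1, 6, 4, 2, 7, 3, 5
Ranks of variable 2: 1, 6, 5, 7, 2, 3, 4
d = r₁ − r₂: 0, 0, -1, -5, 5, 0, 1
d²: 0, 0, 1, 25, 25, 0, 1; Σd² = 52
ρ = 1 − 6·52/(7·48) = 1 − 312/336 = 0.071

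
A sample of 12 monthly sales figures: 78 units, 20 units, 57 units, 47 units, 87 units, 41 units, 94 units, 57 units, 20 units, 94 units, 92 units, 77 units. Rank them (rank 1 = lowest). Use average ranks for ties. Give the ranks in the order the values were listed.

8, 1.5, 5.5, 4, 9, 3, 11.5, 5.5, 1.5, 11.5, 10, 7

Sorted (ascending): 20, 20, 41, 47, 57, 57, 77, 78, 87, 92, 94, 94
The 2 values of 20 occupy positions 1–2 → average rank (1+2)/2 = 1.5.
The 2 values of 57 occupy positions 5–6 → average rank (5+6)/2 = 5.5.
The 2 values of 94 occupy positions 11–12 → average rank (11+12)/2 = 11.5.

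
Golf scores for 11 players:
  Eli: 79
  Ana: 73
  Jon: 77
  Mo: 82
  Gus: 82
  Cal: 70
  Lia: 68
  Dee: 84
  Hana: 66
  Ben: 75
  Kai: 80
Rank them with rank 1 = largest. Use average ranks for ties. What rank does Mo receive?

Sorted (descending): 84, 82, 82, 80, 79, 77, 75, 73, 70, 68, 66
The 2 values of 82 occupy positions 2–3 → average rank (2+3)/2 = 2.5.
Mo has value 82 → rank 2.5.

2.5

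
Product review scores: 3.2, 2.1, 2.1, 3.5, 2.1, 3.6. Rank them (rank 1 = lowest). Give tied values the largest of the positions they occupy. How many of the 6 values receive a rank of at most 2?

Sorted (ascending): 2.1, 2.1, 2.1, 3.2, 3.5, 3.6
The 3 values of 2.1 occupy positions 1–3 → each gets rank 3.
Ranks ≤ 2: {} → 0 values.

0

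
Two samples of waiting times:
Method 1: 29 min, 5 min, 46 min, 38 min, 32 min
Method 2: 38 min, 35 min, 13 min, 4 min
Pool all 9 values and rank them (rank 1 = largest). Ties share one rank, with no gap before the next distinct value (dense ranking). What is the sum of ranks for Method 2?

Sorted (descending): 46, 38, 38, 35, 32, 29, 13, 5, 4
The 2 values of 38 share dense rank 2.
Remaining distinct values take the next consecutive integers.
Method 2 values → pooled ranks: 38→2, 35→3, 13→6, 4→8
Rank sum = 2 + 3 + 6 + 8 = 19

19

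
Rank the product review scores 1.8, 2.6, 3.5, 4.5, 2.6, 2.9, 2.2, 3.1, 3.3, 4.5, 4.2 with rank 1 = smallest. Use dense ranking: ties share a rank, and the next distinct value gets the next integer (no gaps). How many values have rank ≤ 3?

4

Sorted (ascending): 1.8, 2.2, 2.6, 2.6, 2.9, 3.1, 3.3, 3.5, 4.2, 4.5, 4.5
The 2 values of 2.6 share dense rank 3.
The 2 values of 4.5 share dense rank 9.
Remaining distinct values take the next consecutive integers.
Ranks ≤ 3: {1, 2, 3, 3} → 4 values.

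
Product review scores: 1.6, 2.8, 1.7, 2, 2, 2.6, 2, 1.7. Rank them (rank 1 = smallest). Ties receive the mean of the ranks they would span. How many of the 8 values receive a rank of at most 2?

1

Sorted (ascending): 1.6, 1.7, 1.7, 2, 2, 2, 2.6, 2.8
The 2 values of 1.7 occupy positions 2–3 → average rank (2+3)/2 = 2.5.
The 3 values of 2 occupy positions 4–6 → average rank 5.
Ranks ≤ 2: {1} → 1 value.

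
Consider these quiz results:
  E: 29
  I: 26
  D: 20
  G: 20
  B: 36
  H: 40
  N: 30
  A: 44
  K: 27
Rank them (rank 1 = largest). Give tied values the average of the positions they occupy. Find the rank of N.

Sorted (descending): 44, 40, 36, 30, 29, 27, 26, 20, 20
The 2 values of 20 occupy positions 8–9 → average rank (8+9)/2 = 8.5.
N has value 30 → rank 4.

4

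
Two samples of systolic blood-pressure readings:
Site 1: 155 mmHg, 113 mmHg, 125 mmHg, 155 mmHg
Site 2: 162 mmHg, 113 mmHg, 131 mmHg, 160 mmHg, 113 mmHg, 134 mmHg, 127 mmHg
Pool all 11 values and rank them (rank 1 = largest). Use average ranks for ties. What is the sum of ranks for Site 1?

25

Sorted (descending): 162, 160, 155, 155, 134, 131, 127, 125, 113, 113, 113
The 2 values of 155 occupy positions 3–4 → average rank (3+4)/2 = 3.5.
The 3 values of 113 occupy positions 9–11 → average rank 10.
Site 1 values → pooled ranks: 155→3.5, 113→10, 125→8, 155→3.5
Rank sum = 3.5 + 10 + 8 + 3.5 = 25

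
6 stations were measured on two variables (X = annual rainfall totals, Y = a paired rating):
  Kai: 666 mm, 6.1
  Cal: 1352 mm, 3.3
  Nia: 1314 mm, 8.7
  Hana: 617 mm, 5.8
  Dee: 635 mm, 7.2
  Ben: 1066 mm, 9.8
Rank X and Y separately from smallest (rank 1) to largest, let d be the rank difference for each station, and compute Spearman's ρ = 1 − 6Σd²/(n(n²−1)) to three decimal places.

Ranks of variable 1: 3, 6, 5, 1, 2, 4
Ranks of variable 2: 3, 1, 5, 2, 4, 6
d = r₁ − r₂: 0, 5, 0, -1, -2, -2
d²: 0, 25, 0, 1, 4, 4; Σd² = 34
ρ = 1 − 6·34/(6·35) = 1 − 204/210 = 0.029

0.029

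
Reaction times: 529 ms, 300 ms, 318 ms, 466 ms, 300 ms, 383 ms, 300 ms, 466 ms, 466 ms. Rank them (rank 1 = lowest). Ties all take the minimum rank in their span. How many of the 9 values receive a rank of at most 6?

Sorted (ascending): 300, 300, 300, 318, 383, 466, 466, 466, 529
The 3 values of 300 occupy positions 1–3 → each gets rank 1.
The 3 values of 466 occupy positions 6–8 → each gets rank 6.
Ranks ≤ 6: {1, 1, 1, 4, 5, 6, 6, 6} → 8 values.

8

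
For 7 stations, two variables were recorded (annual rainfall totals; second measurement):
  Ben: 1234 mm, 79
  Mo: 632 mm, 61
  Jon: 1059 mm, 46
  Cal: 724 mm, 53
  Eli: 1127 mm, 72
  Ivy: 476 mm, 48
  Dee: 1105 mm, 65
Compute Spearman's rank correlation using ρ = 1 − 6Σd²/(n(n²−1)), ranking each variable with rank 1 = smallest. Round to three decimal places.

Ranks of variable 1: 7, 2, 4, 3, 6, 1, 5
Ranks of variable 2: 7, 4, 1, 3, 6, 2, 5
d = r₁ − r₂: 0, -2, 3, 0, 0, -1, 0
d²: 0, 4, 9, 0, 0, 1, 0; Σd² = 14
ρ = 1 − 6·14/(7·48) = 1 − 84/336 = 0.750

0.750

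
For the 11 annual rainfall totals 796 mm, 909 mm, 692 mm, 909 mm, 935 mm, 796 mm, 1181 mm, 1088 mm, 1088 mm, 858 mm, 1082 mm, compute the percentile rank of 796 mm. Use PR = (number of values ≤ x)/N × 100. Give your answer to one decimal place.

27.3

N = 11.
Strictly below 796: 1. Equal to 796: 2.
PR = 3/11 × 100 = 27.3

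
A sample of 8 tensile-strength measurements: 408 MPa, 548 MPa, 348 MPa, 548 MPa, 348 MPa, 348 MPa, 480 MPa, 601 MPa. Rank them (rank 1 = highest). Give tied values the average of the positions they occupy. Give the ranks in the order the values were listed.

5, 2.5, 7, 2.5, 7, 7, 4, 1

Sorted (descending): 601, 548, 548, 480, 408, 348, 348, 348
The 2 values of 548 occupy positions 2–3 → average rank (2+3)/2 = 2.5.
The 3 values of 348 occupy positions 6–8 → average rank 7.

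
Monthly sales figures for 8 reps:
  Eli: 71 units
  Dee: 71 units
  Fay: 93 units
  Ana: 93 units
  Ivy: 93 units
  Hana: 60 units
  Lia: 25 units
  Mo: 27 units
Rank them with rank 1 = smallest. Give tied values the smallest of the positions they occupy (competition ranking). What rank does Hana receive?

Sorted (ascending): 25, 27, 60, 71, 71, 93, 93, 93
The 2 values of 71 occupy positions 4–5 → each gets rank 4.
The 3 values of 93 occupy positions 6–8 → each gets rank 6.
Hana has value 60 units → rank 3.

3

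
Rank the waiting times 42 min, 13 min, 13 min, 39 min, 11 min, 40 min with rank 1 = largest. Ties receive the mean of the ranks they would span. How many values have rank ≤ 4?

Sorted (descending): 42, 40, 39, 13, 13, 11
The 2 values of 13 occupy positions 4–5 → average rank (4+5)/2 = 4.5.
Ranks ≤ 4: {1, 2, 3} → 3 values.

3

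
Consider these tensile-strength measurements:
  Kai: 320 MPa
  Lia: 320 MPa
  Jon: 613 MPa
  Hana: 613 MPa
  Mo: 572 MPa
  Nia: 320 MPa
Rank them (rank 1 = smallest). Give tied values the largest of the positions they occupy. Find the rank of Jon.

6

Sorted (ascending): 320, 320, 320, 572, 613, 613
The 3 values of 320 occupy positions 1–3 → each gets rank 3.
The 2 values of 613 occupy positions 5–6 → each gets rank 6.
Jon has value 613 MPa → rank 6.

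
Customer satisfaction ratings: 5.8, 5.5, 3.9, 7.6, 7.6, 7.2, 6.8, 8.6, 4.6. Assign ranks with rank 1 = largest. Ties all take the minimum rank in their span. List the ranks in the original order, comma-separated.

Sorted (descending): 8.6, 7.6, 7.6, 7.2, 6.8, 5.8, 5.5, 4.6, 3.9
The 2 values of 7.6 occupy positions 2–3 → each gets rank 2.

6, 7, 9, 2, 2, 4, 5, 1, 8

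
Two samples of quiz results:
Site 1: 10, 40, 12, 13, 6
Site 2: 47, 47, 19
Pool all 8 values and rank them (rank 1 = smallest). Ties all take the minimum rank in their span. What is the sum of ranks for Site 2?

19

Sorted (ascending): 6, 10, 12, 13, 19, 40, 47, 47
The 2 values of 47 occupy positions 7–8 → each gets rank 7.
Site 2 values → pooled ranks: 47→7, 47→7, 19→5
Rank sum = 7 + 7 + 5 = 19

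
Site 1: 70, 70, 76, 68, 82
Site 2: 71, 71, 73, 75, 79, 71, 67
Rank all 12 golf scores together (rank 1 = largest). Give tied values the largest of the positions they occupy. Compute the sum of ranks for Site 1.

35

Sorted (descending): 82, 79, 76, 75, 73, 71, 71, 71, 70, 70, 68, 67
The 3 values of 71 occupy positions 6–8 → each gets rank 8.
The 2 values of 70 occupy positions 9–10 → each gets rank 10.
Site 1 values → pooled ranks: 70→10, 70→10, 76→3, 68→11, 82→1
Rank sum = 10 + 10 + 3 + 11 + 1 = 35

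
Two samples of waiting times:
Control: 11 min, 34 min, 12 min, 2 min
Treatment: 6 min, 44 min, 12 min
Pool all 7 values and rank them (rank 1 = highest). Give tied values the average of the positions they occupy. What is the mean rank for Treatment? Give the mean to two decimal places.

3.50

Sorted (descending): 44, 34, 12, 12, 11, 6, 2
The 2 values of 12 occupy positions 3–4 → average rank (3+4)/2 = 3.5.
Treatment values → pooled ranks: 6→6, 44→1, 12→3.5
Mean rank = (6 + 1 + 3.5) / 3 = 3.50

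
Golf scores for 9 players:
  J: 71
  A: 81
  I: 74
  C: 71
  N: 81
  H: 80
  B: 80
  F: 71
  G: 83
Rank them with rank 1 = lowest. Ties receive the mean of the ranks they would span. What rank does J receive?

2

Sorted (ascending): 71, 71, 71, 74, 80, 80, 81, 81, 83
The 3 values of 71 occupy positions 1–3 → average rank 2.
The 2 values of 80 occupy positions 5–6 → average rank (5+6)/2 = 5.5.
The 2 values of 81 occupy positions 7–8 → average rank (7+8)/2 = 7.5.
J has value 71 → rank 2.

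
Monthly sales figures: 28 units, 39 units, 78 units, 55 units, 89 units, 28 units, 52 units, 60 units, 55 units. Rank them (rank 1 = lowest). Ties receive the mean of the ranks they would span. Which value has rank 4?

52

Sorted (ascending): 28, 28, 39, 52, 55, 55, 60, 78, 89
The 2 values of 28 occupy positions 1–2 → average rank (1+2)/2 = 1.5.
The 2 values of 55 occupy positions 5–6 → average rank (5+6)/2 = 5.5.
Rank 4 → value 52.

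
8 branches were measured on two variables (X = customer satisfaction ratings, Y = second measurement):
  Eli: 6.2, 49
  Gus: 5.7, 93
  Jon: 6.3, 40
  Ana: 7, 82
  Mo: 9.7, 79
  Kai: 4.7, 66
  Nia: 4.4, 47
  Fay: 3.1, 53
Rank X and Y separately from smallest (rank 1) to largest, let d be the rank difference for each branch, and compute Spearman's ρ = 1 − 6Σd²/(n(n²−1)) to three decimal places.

Ranks of variable 1: 5, 4, 6, 7, 8, 3, 2, 1
Ranks of variable 2: 3, 8, 1, 7, 6, 5, 2, 4
d = r₁ − r₂: 2, -4, 5, 0, 2, -2, 0, -3
d²: 4, 16, 25, 0, 4, 4, 0, 9; Σd² = 62
ρ = 1 − 6·62/(8·63) = 1 − 372/504 = 0.262

0.262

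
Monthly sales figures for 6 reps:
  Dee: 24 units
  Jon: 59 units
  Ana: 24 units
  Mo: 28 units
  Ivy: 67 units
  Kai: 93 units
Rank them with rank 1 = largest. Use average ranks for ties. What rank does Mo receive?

Sorted (descending): 93, 67, 59, 28, 24, 24
The 2 values of 24 occupy positions 5–6 → average rank (5+6)/2 = 5.5.
Mo has value 28 units → rank 4.

4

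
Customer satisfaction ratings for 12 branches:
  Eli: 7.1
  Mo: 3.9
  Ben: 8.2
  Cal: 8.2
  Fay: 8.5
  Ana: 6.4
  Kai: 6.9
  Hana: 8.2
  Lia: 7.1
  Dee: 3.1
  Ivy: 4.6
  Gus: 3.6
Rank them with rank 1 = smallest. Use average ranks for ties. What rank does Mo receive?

3

Sorted (ascending): 3.1, 3.6, 3.9, 4.6, 6.4, 6.9, 7.1, 7.1, 8.2, 8.2, 8.2, 8.5
The 2 values of 7.1 occupy positions 7–8 → average rank (7+8)/2 = 7.5.
The 3 values of 8.2 occupy positions 9–11 → average rank 10.
Mo has value 3.9 → rank 3.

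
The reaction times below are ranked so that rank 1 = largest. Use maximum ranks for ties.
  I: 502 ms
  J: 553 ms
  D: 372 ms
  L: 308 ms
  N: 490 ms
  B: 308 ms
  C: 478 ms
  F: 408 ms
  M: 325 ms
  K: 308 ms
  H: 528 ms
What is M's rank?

8

Sorted (descending): 553, 528, 502, 490, 478, 408, 372, 325, 308, 308, 308
The 3 values of 308 occupy positions 9–11 → each gets rank 11.
M has value 325 ms → rank 8.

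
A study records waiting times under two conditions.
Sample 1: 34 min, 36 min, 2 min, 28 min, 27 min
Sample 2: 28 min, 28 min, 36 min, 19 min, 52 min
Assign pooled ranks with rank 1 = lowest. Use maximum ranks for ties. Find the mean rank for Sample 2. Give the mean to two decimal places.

6.60

Sorted (ascending): 2, 19, 27, 28, 28, 28, 34, 36, 36, 52
The 3 values of 28 occupy positions 4–6 → each gets rank 6.
The 2 values of 36 occupy positions 8–9 → each gets rank 9.
Sample 2 values → pooled ranks: 28→6, 28→6, 36→9, 19→2, 52→10
Mean rank = (6 + 6 + 9 + 2 + 10) / 5 = 6.60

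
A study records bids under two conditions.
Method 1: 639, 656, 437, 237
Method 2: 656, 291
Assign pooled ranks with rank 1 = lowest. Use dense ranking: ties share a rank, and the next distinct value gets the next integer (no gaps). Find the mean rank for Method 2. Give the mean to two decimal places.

3.50

Sorted (ascending): 237, 291, 437, 639, 656, 656
The 2 values of 656 share dense rank 5.
Remaining distinct values take the next consecutive integers.
Method 2 values → pooled ranks: 656→5, 291→2
Mean rank = (5 + 2) / 2 = 3.50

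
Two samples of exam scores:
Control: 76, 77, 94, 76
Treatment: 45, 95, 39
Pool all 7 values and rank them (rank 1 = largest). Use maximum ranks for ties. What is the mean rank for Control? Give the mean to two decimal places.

Sorted (descending): 95, 94, 77, 76, 76, 45, 39
The 2 values of 76 occupy positions 4–5 → each gets rank 5.
Control values → pooled ranks: 76→5, 77→3, 94→2, 76→5
Mean rank = (5 + 3 + 2 + 5) / 4 = 3.75

3.75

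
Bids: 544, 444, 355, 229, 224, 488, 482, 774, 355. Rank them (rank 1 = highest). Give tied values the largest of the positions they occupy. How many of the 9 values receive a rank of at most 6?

5

Sorted (descending): 774, 544, 488, 482, 444, 355, 355, 229, 224
The 2 values of 355 occupy positions 6–7 → each gets rank 7.
Ranks ≤ 6: {1, 2, 3, 4, 5} → 5 values.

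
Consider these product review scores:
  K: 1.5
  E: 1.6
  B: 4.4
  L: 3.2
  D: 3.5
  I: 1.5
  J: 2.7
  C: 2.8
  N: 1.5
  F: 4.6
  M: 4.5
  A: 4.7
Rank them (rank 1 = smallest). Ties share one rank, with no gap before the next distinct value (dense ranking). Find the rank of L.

Sorted (ascending): 1.5, 1.5, 1.5, 1.6, 2.7, 2.8, 3.2, 3.5, 4.4, 4.5, 4.6, 4.7
The 3 values of 1.5 share dense rank 1.
Remaining distinct values take the next consecutive integers.
L has value 3.2 → rank 5.

5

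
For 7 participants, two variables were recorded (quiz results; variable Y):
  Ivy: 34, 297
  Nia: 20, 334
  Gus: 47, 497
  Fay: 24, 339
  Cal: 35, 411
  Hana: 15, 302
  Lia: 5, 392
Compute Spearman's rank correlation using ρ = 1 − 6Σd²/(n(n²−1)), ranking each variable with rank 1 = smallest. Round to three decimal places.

0.429

Ranks of variable 1: 5, 3, 7, 4, 6, 2, 1
Ranks of variable 2: 1, 3, 7, 4, 6, 2, 5
d = r₁ − r₂: 4, 0, 0, 0, 0, 0, -4
d²: 16, 0, 0, 0, 0, 0, 16; Σd² = 32
ρ = 1 − 6·32/(7·48) = 1 − 192/336 = 0.429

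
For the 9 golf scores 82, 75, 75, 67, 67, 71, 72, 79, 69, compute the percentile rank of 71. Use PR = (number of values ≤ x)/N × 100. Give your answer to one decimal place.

N = 9.
Strictly below 71: 3. Equal to 71: 1.
PR = 4/9 × 100 = 44.4

44.4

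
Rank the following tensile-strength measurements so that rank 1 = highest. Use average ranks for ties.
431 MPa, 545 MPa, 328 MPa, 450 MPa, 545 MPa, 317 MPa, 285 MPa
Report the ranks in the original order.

4, 1.5, 5, 3, 1.5, 6, 7

Sorted (descending): 545, 545, 450, 431, 328, 317, 285
The 2 values of 545 occupy positions 1–2 → average rank (1+2)/2 = 1.5.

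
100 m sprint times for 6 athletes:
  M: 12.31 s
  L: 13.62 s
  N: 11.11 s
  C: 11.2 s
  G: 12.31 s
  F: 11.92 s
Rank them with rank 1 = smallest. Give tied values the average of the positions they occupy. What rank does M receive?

Sorted (ascending): 11.11, 11.2, 11.92, 12.31, 12.31, 13.62
The 2 values of 12.31 occupy positions 4–5 → average rank (4+5)/2 = 4.5.
M has value 12.31 s → rank 4.5.

4.5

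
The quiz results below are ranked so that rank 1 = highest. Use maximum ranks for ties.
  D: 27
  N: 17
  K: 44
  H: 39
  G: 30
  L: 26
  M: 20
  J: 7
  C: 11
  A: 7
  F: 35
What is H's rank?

Sorted (descending): 44, 39, 35, 30, 27, 26, 20, 17, 11, 7, 7
The 2 values of 7 occupy positions 10–11 → each gets rank 11.
H has value 39 → rank 2.

2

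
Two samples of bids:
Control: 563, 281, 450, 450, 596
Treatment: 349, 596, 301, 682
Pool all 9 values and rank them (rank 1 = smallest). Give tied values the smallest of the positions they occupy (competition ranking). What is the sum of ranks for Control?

Sorted (ascending): 281, 301, 349, 450, 450, 563, 596, 596, 682
The 2 values of 450 occupy positions 4–5 → each gets rank 4.
The 2 values of 596 occupy positions 7–8 → each gets rank 7.
Control values → pooled ranks: 563→6, 281→1, 450→4, 450→4, 596→7
Rank sum = 6 + 1 + 4 + 4 + 7 = 22

22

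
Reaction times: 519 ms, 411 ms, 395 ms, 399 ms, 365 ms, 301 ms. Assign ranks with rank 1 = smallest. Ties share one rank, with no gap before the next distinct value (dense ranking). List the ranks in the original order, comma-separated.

6, 5, 3, 4, 2, 1

Sorted (ascending): 301, 365, 395, 399, 411, 519
No ties — each value takes its position as its rank.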